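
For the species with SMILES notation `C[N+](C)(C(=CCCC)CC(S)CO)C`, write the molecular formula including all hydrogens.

Heavy atoms from the SMILES: 11 C, 1 N, 1 O, 1 S.
Implicit hydrogens by atom environment:
  4 × C: 3 H each → 12
  4 × C: 2 H each → 8
  2 × C: 1 H each → 2
  1 × C: no H
  1 × N (charge +1): no H
  1 × O: 1 H
  1 × S: 1 H
  Total hydrogens = 24.
Net charge +1.
Molecular formula: C11H24NOS+

C11H24NOS+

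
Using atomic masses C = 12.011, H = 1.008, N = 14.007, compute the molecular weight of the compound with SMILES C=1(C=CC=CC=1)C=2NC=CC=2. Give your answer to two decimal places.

143.19

Molecular formula: C10H9N.
M = 10×12.011 + 9×1.008 + 1×14.007 = 143.19 g/mol.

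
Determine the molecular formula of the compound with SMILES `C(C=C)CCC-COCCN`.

C9H19NO

Heavy atoms from the SMILES: 9 C, 1 N, 1 O.
Implicit hydrogens by atom environment:
  8 × C: 2 H each → 16
  1 × C: 1 H
  1 × N: 2 H
  1 × O: no H
  Total hydrogens = 19.
Molecular formula: C9H19NO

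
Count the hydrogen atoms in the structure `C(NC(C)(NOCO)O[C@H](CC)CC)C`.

Hydrogens are implicit in SMILES; fill each atom to its normal valence:
  4 × C: 3 H each → 12
  4 × C: 2 H each → 8
  2 × N: 1 H each → 2
  2 × O: no H
  1 × C: 1 H
  1 × C: no H
  1 × O: 1 H
  Total hydrogens = 24.

24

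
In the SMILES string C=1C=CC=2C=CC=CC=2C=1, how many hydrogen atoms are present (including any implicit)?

8

Hydrogens are implicit in SMILES; fill each atom to its normal valence:
  8 × C (aromatic): 1 H each → 8
  2 × C (aromatic): no H
  Total hydrogens = 8.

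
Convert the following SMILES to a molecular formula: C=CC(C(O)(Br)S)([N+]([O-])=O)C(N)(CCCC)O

C9H17BrN2O4S

Heavy atoms from the SMILES: 1 Br, 9 C, 2 N, 4 O, 1 S.
Implicit hydrogens by atom environment:
  4 × C: 2 H each → 8
  3 × C: no H
  2 × O: 1 H each → 2
  1 × Br: no H
  1 × C: 3 H
  1 × C: 1 H
  1 × N: 2 H
  1 × N (charge +1): no H
  1 × O: no H
  1 × O (charge -1): no H
  1 × S: 1 H
  Total hydrogens = 17.
Molecular formula: C9H17BrN2O4S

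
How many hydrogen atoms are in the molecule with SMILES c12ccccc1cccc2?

Hydrogens are implicit in SMILES; fill each atom to its normal valence:
  8 × C (aromatic): 1 H each → 8
  2 × C (aromatic): no H
  Total hydrogens = 8.

8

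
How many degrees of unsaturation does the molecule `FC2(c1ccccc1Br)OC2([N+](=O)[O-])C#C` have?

8

Molecular formula from the SMILES: C10H5BrFNO3.
DoU = (2C + 2 + N − H − X)/2 = (2·10 + 2 + 1 − 5 − 2)/2 = 16/2 = 8.
(Structurally: 2 ring(s) + 6 π bond(s) = 8.)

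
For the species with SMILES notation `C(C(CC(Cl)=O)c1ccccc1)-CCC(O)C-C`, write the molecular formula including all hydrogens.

C15H21ClO2

Heavy atoms from the SMILES: 15 C, 1 Cl, 2 O.
Implicit hydrogens by atom environment:
  5 × C: 2 H each → 10
  5 × C (aromatic): 1 H each → 5
  2 × C: 1 H each → 2
  1 × C: 3 H
  1 × C: no H
  1 × C (aromatic): no H
  1 × Cl: no H
  1 × O: 1 H
  1 × O: no H
  Total hydrogens = 21.
Molecular formula: C15H21ClO2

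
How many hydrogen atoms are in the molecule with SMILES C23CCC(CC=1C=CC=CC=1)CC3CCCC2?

24

Hydrogens are implicit in SMILES; fill each atom to its normal valence:
  8 × C: 2 H each → 16
  5 × C (aromatic): 1 H each → 5
  3 × C: 1 H each → 3
  1 × C (aromatic): no H
  Total hydrogens = 24.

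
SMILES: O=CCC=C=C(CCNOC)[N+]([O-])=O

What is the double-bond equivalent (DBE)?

Molecular formula from the SMILES: C8H12N2O4.
DoU = (2C + 2 + N − H − X)/2 = (2·8 + 2 + 2 − 12 − 0)/2 = 8/2 = 4.
(Structurally: 0 ring(s) + 4 π bond(s) = 4.)

4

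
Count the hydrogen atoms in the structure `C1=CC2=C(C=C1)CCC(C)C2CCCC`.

Hydrogens are implicit in SMILES; fill each atom to its normal valence:
  5 × C: 2 H each → 10
  4 × C (aromatic): 1 H each → 4
  2 × C: 3 H each → 6
  2 × C: 1 H each → 2
  2 × C (aromatic): no H
  Total hydrogens = 22.

22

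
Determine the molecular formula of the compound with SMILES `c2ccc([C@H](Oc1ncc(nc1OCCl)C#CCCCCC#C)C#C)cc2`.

C22H19ClN2O2

Heavy atoms from the SMILES: 22 C, 1 Cl, 2 N, 2 O.
Implicit hydrogens by atom environment:
  6 × C (aromatic): 1 H each → 6
  5 × C: 2 H each → 10
  4 × C (aromatic): no H
  4 × C: no H
  3 × C: 1 H each → 3
  2 × N (aromatic): no H
  2 × O: no H
  1 × Cl: no H
  Total hydrogens = 19.
Molecular formula: C22H19ClN2O2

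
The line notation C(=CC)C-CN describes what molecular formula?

C5H11N

Heavy atoms from the SMILES: 5 C, 1 N.
Implicit hydrogens by atom environment:
  2 × C: 2 H each → 4
  2 × C: 1 H each → 2
  1 × C: 3 H
  1 × N: 2 H
  Total hydrogens = 11.
Molecular formula: C5H11N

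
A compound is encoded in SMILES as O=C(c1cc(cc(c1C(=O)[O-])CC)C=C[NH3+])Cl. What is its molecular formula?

C12H12ClNO3

Heavy atoms from the SMILES: 12 C, 1 Cl, 1 N, 3 O.
Implicit hydrogens by atom environment:
  4 × C (aromatic): no H
  2 × C (aromatic): 1 H each → 2
  2 × C: 1 H each → 2
  2 × C: no H
  2 × O: no H
  1 × C: 3 H
  1 × C: 2 H
  1 × Cl: no H
  1 × N (charge +1): 3 H
  1 × O (charge -1): no H
  Total hydrogens = 12.
Molecular formula: C12H12ClNO3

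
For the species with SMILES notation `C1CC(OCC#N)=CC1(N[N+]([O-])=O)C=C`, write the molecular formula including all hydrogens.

Heavy atoms from the SMILES: 9 C, 3 N, 3 O.
Implicit hydrogens by atom environment:
  4 × C: 2 H each → 8
  3 × C: no H
  2 × C: 1 H each → 2
  2 × O: no H
  1 × N: 1 H
  1 × N: no H
  1 × N (charge +1): no H
  1 × O (charge -1): no H
  Total hydrogens = 11.
Molecular formula: C9H11N3O3

C9H11N3O3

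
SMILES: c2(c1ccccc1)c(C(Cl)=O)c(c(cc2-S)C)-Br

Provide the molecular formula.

C14H10BrClOS

Heavy atoms from the SMILES: 1 Br, 14 C, 1 Cl, 1 O, 1 S.
Implicit hydrogens by atom environment:
  6 × C (aromatic): 1 H each → 6
  6 × C (aromatic): no H
  1 × Br: no H
  1 × C: 3 H
  1 × C: no H
  1 × Cl: no H
  1 × O: no H
  1 × S: 1 H
  Total hydrogens = 10.
Molecular formula: C14H10BrClOS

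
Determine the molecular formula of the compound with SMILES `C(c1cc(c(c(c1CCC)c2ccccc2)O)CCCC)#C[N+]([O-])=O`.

Heavy atoms from the SMILES: 21 C, 1 N, 3 O.
Implicit hydrogens by atom environment:
  6 × C (aromatic): 1 H each → 6
  6 × C (aromatic): no H
  5 × C: 2 H each → 10
  2 × C: 3 H each → 6
  2 × C: no H
  1 × N (charge +1): no H
  1 × O: 1 H
  1 × O: no H
  1 × O (charge -1): no H
  Total hydrogens = 23.
Molecular formula: C21H23NO3

C21H23NO3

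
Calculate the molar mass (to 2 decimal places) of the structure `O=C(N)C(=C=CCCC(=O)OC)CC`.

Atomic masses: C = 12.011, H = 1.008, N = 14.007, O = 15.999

Molecular formula: C10H15NO3.
M = 10×12.011 + 15×1.008 + 1×14.007 + 3×15.999 = 197.23 g/mol.

197.23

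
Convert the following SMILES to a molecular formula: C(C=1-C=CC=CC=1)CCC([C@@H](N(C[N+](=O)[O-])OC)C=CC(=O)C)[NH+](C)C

Heavy atoms from the SMILES: 19 C, 3 N, 4 O.
Implicit hydrogens by atom environment:
  5 × C (aromatic): 1 H each → 5
  4 × C: 3 H each → 12
  4 × C: 2 H each → 8
  4 × C: 1 H each → 4
  3 × O: no H
  1 × C (aromatic): no H
  1 × C: no H
  1 × N (charge +1): 1 H
  1 × N: no H
  1 × N (charge +1): no H
  1 × O (charge -1): no H
  Total hydrogens = 30.
Net charge +1.
Molecular formula: C19H30N3O4+

C19H30N3O4+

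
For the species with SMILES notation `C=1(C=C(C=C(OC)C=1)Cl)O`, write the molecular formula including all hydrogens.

C7H7ClO2

Heavy atoms from the SMILES: 7 C, 1 Cl, 2 O.
Implicit hydrogens by atom environment:
  3 × C (aromatic): 1 H each → 3
  3 × C (aromatic): no H
  1 × C: 3 H
  1 × Cl: no H
  1 × O: 1 H
  1 × O: no H
  Total hydrogens = 7.
Molecular formula: C7H7ClO2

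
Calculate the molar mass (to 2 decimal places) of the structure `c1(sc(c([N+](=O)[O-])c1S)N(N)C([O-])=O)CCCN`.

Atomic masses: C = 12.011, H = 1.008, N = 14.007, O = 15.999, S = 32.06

Molecular formula: C8H11N4O4S2-.
M = 8×12.011 + 11×1.008 + 4×14.007 + 4×15.999 + 2×32.06 = 291.32 g/mol.

291.32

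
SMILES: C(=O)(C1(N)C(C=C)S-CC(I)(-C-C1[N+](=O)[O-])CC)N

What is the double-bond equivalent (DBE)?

4

Molecular formula from the SMILES: C11H18IN3O3S.
DoU = (2C + 2 + N − H − X)/2 = (2·11 + 2 + 3 − 18 − 1)/2 = 8/2 = 4.
(Structurally: 1 ring(s) + 3 π bond(s) = 4.)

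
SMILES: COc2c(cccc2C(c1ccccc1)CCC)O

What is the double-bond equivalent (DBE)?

Molecular formula from the SMILES: C17H20O2.
DoU = (2C + 2 + N − H − X)/2 = (2·17 + 2 + 0 − 20 − 0)/2 = 16/2 = 8.
(Structurally: 2 ring(s) + 6 π bond(s) = 8.)

8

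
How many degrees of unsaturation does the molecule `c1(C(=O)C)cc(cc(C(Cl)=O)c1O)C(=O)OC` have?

Molecular formula from the SMILES: C11H9ClO5.
DoU = (2C + 2 + N − H − X)/2 = (2·11 + 2 + 0 − 9 − 1)/2 = 14/2 = 7.
(Structurally: 1 ring(s) + 6 π bond(s) = 7.)

7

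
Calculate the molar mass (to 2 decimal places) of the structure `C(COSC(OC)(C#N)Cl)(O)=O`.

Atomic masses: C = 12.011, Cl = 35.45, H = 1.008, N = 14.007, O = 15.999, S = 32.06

Molecular formula: C5H6ClNO4S.
M = 5×12.011 + 1×35.45 + 6×1.008 + 1×14.007 + 4×15.999 + 1×32.06 = 211.62 g/mol.

211.62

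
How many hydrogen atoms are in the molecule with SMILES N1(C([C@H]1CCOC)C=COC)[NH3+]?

Hydrogens are implicit in SMILES; fill each atom to its normal valence:
  4 × C: 1 H each → 4
  2 × C: 3 H each → 6
  2 × C: 2 H each → 4
  2 × O: no H
  1 × N (charge +1): 3 H
  1 × N: no H
  Total hydrogens = 17.

17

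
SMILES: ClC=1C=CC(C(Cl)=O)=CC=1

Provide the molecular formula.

C7H4Cl2O

Heavy atoms from the SMILES: 7 C, 2 Cl, 1 O.
Implicit hydrogens by atom environment:
  4 × C (aromatic): 1 H each → 4
  2 × C (aromatic): no H
  2 × Cl: no H
  1 × C: no H
  1 × O: no H
  Total hydrogens = 4.
Molecular formula: C7H4Cl2O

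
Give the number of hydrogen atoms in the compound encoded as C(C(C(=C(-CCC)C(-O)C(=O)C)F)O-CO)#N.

Hydrogens are implicit in SMILES; fill each atom to its normal valence:
  4 × C: no H
  3 × C: 2 H each → 6
  2 × C: 3 H each → 6
  2 × C: 1 H each → 2
  2 × O: 1 H each → 2
  2 × O: no H
  1 × F: no H
  1 × N: no H
  Total hydrogens = 16.

16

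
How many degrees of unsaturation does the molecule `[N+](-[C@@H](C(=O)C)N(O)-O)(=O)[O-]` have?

2

Molecular formula from the SMILES: C3H6N2O5.
DoU = (2C + 2 + N − H − X)/2 = (2·3 + 2 + 2 − 6 − 0)/2 = 4/2 = 2.
(Structurally: 0 ring(s) + 2 π bond(s) = 2.)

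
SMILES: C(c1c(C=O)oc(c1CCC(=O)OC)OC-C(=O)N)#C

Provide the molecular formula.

Heavy atoms from the SMILES: 13 C, 1 N, 6 O.
Implicit hydrogens by atom environment:
  5 × O: no H
  4 × C (aromatic): no H
  3 × C: 2 H each → 6
  3 × C: no H
  2 × C: 1 H each → 2
  1 × C: 3 H
  1 × N: 2 H
  1 × O (aromatic): no H
  Total hydrogens = 13.
Molecular formula: C13H13NO6

C13H13NO6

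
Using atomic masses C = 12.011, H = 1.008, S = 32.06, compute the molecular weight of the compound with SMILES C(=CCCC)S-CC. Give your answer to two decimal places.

Molecular formula: C7H14S.
M = 7×12.011 + 14×1.008 + 1×32.06 = 130.25 g/mol.

130.25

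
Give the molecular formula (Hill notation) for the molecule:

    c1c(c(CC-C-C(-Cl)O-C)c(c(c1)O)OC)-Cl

C12H16Cl2O3

Heavy atoms from the SMILES: 12 C, 2 Cl, 3 O.
Implicit hydrogens by atom environment:
  4 × C (aromatic): no H
  3 × C: 2 H each → 6
  2 × C: 3 H each → 6
  2 × C (aromatic): 1 H each → 2
  2 × Cl: no H
  2 × O: no H
  1 × C: 1 H
  1 × O: 1 H
  Total hydrogens = 16.
Molecular formula: C12H16Cl2O3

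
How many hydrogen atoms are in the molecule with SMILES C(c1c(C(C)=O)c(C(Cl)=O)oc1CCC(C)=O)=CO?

Hydrogens are implicit in SMILES; fill each atom to its normal valence:
  4 × C (aromatic): no H
  3 × C: no H
  3 × O: no H
  2 × C: 3 H each → 6
  2 × C: 2 H each → 4
  2 × C: 1 H each → 2
  1 × Cl: no H
  1 × O: 1 H
  1 × O (aromatic): no H
  Total hydrogens = 13.

13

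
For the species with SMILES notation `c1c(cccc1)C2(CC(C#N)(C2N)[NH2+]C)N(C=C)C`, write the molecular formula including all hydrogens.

C15H21N4+

Heavy atoms from the SMILES: 15 C, 4 N.
Implicit hydrogens by atom environment:
  5 × C (aromatic): 1 H each → 5
  3 × C: no H
  2 × C: 3 H each → 6
  2 × C: 2 H each → 4
  2 × C: 1 H each → 2
  2 × N: no H
  1 × C (aromatic): no H
  1 × N: 2 H
  1 × N (charge +1): 2 H
  Total hydrogens = 21.
Net charge +1.
Molecular formula: C15H21N4+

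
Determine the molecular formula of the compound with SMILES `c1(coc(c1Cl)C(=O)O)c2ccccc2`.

Heavy atoms from the SMILES: 11 C, 1 Cl, 3 O.
Implicit hydrogens by atom environment:
  6 × C (aromatic): 1 H each → 6
  4 × C (aromatic): no H
  1 × C: no H
  1 × Cl: no H
  1 × O: 1 H
  1 × O (aromatic): no H
  1 × O: no H
  Total hydrogens = 7.
Molecular formula: C11H7ClO3

C11H7ClO3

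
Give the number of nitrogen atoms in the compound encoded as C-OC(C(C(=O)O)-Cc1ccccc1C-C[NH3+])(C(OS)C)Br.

1

The symbol for nitrogen appears 1 time in the SMILES.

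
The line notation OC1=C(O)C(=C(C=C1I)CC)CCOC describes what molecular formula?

Heavy atoms from the SMILES: 11 C, 1 I, 3 O.
Implicit hydrogens by atom environment:
  5 × C (aromatic): no H
  3 × C: 2 H each → 6
  2 × C: 3 H each → 6
  2 × O: 1 H each → 2
  1 × C (aromatic): 1 H
  1 × I: no H
  1 × O: no H
  Total hydrogens = 15.
Molecular formula: C11H15IO3

C11H15IO3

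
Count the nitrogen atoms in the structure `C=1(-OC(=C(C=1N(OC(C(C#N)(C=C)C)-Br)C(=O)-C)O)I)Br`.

The symbol for nitrogen appears 2 times in the SMILES.

2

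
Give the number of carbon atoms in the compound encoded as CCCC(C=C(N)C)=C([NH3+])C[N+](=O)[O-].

The symbol for carbon appears 9 times in the SMILES.

9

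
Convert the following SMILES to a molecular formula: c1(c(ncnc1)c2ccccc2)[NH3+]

Heavy atoms from the SMILES: 10 C, 3 N.
Implicit hydrogens by atom environment:
  7 × C (aromatic): 1 H each → 7
  3 × C (aromatic): no H
  2 × N (aromatic): no H
  1 × N (charge +1): 3 H
  Total hydrogens = 10.
Net charge +1.
Molecular formula: C10H10N3+

C10H10N3+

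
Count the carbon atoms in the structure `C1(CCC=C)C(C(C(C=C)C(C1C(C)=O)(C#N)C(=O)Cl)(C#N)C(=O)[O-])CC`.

20

The symbol for carbon appears 20 times in the SMILES. (Cl is a single chlorine, not C + l.)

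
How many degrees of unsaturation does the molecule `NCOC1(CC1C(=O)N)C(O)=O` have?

3

Molecular formula from the SMILES: C6H10N2O4.
DoU = (2C + 2 + N − H − X)/2 = (2·6 + 2 + 2 − 10 − 0)/2 = 6/2 = 3.
(Structurally: 1 ring(s) + 2 π bond(s) = 3.)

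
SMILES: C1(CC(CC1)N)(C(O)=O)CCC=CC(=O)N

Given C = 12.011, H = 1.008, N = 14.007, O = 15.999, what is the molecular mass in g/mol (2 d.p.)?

226.28

Molecular formula: C11H18N2O3.
M = 11×12.011 + 18×1.008 + 2×14.007 + 3×15.999 = 226.28 g/mol.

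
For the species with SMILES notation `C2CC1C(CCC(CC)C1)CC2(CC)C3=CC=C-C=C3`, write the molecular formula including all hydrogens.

Heavy atoms from the SMILES: 20 C.
Implicit hydrogens by atom environment:
  8 × C: 2 H each → 16
  5 × C (aromatic): 1 H each → 5
  3 × C: 1 H each → 3
  2 × C: 3 H each → 6
  1 × C: no H
  1 × C (aromatic): no H
  Total hydrogens = 30.
Molecular formula: C20H30

C20H30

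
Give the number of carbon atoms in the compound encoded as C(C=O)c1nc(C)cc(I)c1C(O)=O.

The symbol for carbon appears 9 times in the SMILES. Lowercase c denotes aromatic carbon and counts toward C.

9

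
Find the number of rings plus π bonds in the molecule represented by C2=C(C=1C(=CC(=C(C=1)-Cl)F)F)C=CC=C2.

Molecular formula from the SMILES: C12H7ClF2.
DoU = (2C + 2 + N − H − X)/2 = (2·12 + 2 + 0 − 7 − 3)/2 = 16/2 = 8.
(Structurally: 2 ring(s) + 6 π bond(s) = 8.)

8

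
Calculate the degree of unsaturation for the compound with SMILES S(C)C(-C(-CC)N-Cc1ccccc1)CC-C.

Molecular formula from the SMILES: C15H25NS.
DoU = (2C + 2 + N − H − X)/2 = (2·15 + 2 + 1 − 25 − 0)/2 = 8/2 = 4.
(Structurally: 1 ring(s) + 3 π bond(s) = 4.)

4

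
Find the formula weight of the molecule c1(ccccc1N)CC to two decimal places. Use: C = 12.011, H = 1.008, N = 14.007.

Molecular formula: C8H11N.
M = 8×12.011 + 11×1.008 + 1×14.007 = 121.18 g/mol.

121.18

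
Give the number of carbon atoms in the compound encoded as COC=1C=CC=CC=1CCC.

10

The symbol for carbon appears 10 times in the SMILES.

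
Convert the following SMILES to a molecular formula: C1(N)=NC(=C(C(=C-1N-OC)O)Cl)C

Heavy atoms from the SMILES: 7 C, 1 Cl, 3 N, 2 O.
Implicit hydrogens by atom environment:
  5 × C (aromatic): no H
  2 × C: 3 H each → 6
  1 × Cl: no H
  1 × N: 2 H
  1 × N: 1 H
  1 × N (aromatic): no H
  1 × O: 1 H
  1 × O: no H
  Total hydrogens = 10.
Molecular formula: C7H10ClN3O2

C7H10ClN3O2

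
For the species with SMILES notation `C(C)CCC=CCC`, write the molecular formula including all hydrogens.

C8H16

Heavy atoms from the SMILES: 8 C.
Implicit hydrogens by atom environment:
  4 × C: 2 H each → 8
  2 × C: 3 H each → 6
  2 × C: 1 H each → 2
  Total hydrogens = 16.
Molecular formula: C8H16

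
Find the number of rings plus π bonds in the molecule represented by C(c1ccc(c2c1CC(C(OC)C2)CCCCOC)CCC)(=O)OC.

Molecular formula from the SMILES: C21H32O4.
DoU = (2C + 2 + N − H − X)/2 = (2·21 + 2 + 0 − 32 − 0)/2 = 12/2 = 6.
(Structurally: 2 ring(s) + 4 π bond(s) = 6.)

6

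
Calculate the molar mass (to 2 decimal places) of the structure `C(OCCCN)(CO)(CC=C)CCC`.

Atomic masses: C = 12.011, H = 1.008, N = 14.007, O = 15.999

Molecular formula: C11H23NO2.
M = 11×12.011 + 23×1.008 + 1×14.007 + 2×15.999 = 201.31 g/mol.

201.31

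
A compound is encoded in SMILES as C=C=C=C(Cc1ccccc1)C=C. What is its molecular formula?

C13H12

Heavy atoms from the SMILES: 13 C.
Implicit hydrogens by atom environment:
  5 × C (aromatic): 1 H each → 5
  3 × C: 2 H each → 6
  3 × C: no H
  1 × C: 1 H
  1 × C (aromatic): no H
  Total hydrogens = 12.
Molecular formula: C13H12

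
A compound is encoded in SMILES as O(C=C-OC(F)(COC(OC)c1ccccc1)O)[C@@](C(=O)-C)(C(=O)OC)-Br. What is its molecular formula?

C17H20BrFO8

Heavy atoms from the SMILES: 1 Br, 17 C, 1 F, 8 O.
Implicit hydrogens by atom environment:
  7 × O: no H
  5 × C (aromatic): 1 H each → 5
  4 × C: no H
  3 × C: 3 H each → 9
  3 × C: 1 H each → 3
  1 × Br: no H
  1 × C: 2 H
  1 × C (aromatic): no H
  1 × F: no H
  1 × O: 1 H
  Total hydrogens = 20.
Molecular formula: C17H20BrFO8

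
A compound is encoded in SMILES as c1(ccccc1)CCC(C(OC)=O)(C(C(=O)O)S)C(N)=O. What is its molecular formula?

C14H17NO5S

Heavy atoms from the SMILES: 14 C, 1 N, 5 O, 1 S.
Implicit hydrogens by atom environment:
  5 × C (aromatic): 1 H each → 5
  4 × C: no H
  4 × O: no H
  2 × C: 2 H each → 4
  1 × C: 3 H
  1 × C: 1 H
  1 × C (aromatic): no H
  1 × N: 2 H
  1 × O: 1 H
  1 × S: 1 H
  Total hydrogens = 17.
Molecular formula: C14H17NO5S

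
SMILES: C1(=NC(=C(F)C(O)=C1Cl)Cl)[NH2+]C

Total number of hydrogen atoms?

6

Hydrogens are implicit in SMILES; fill each atom to its normal valence:
  5 × C (aromatic): no H
  2 × Cl: no H
  1 × C: 3 H
  1 × F: no H
  1 × N (charge +1): 2 H
  1 × N (aromatic): no H
  1 × O: 1 H
  Total hydrogens = 6.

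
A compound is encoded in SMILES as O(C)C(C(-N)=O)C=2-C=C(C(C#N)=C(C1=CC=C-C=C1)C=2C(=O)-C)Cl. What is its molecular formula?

Heavy atoms from the SMILES: 18 C, 1 Cl, 2 N, 3 O.
Implicit hydrogens by atom environment:
  6 × C (aromatic): 1 H each → 6
  6 × C (aromatic): no H
  3 × C: no H
  3 × O: no H
  2 × C: 3 H each → 6
  1 × C: 1 H
  1 × Cl: no H
  1 × N: 2 H
  1 × N: no H
  Total hydrogens = 15.
Molecular formula: C18H15ClN2O3

C18H15ClN2O3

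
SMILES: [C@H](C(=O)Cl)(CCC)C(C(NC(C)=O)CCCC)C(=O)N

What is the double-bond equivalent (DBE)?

Molecular formula from the SMILES: C14H25ClN2O3.
DoU = (2C + 2 + N − H − X)/2 = (2·14 + 2 + 2 − 25 − 1)/2 = 6/2 = 3.
(Structurally: 0 ring(s) + 3 π bond(s) = 3.)

3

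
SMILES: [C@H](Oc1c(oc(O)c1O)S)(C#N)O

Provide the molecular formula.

Heavy atoms from the SMILES: 6 C, 1 N, 5 O, 1 S.
Implicit hydrogens by atom environment:
  4 × C (aromatic): no H
  3 × O: 1 H each → 3
  1 × C: 1 H
  1 × C: no H
  1 × N: no H
  1 × O (aromatic): no H
  1 × O: no H
  1 × S: 1 H
  Total hydrogens = 5.
Molecular formula: C6H5NO5S

C6H5NO5S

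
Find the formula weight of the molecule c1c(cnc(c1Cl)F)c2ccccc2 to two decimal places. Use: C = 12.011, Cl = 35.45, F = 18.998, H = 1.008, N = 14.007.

207.63

Molecular formula: C11H7ClFN.
M = 11×12.011 + 1×35.45 + 1×18.998 + 7×1.008 + 1×14.007 = 207.63 g/mol.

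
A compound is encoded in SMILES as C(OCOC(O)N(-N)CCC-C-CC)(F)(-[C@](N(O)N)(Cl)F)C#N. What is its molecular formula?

Heavy atoms from the SMILES: 11 C, 1 Cl, 2 F, 5 N, 4 O.
Implicit hydrogens by atom environment:
  6 × C: 2 H each → 12
  3 × C: no H
  3 × N: no H
  2 × F: no H
  2 × N: 2 H each → 4
  2 × O: 1 H each → 2
  2 × O: no H
  1 × C: 3 H
  1 × C: 1 H
  1 × Cl: no H
  Total hydrogens = 22.
Molecular formula: C11H22ClF2N5O4

C11H22ClF2N5O4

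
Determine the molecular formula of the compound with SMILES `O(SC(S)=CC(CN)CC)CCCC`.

Heavy atoms from the SMILES: 10 C, 1 N, 1 O, 2 S.
Implicit hydrogens by atom environment:
  5 × C: 2 H each → 10
  2 × C: 3 H each → 6
  2 × C: 1 H each → 2
  1 × C: no H
  1 × N: 2 H
  1 × O: no H
  1 × S: 1 H
  1 × S: no H
  Total hydrogens = 21.
Molecular formula: C10H21NOS2

C10H21NOS2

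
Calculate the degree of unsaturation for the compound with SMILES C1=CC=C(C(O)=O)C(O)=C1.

Molecular formula from the SMILES: C7H6O3.
DoU = (2C + 2 + N − H − X)/2 = (2·7 + 2 + 0 − 6 − 0)/2 = 10/2 = 5.
(Structurally: 1 ring(s) + 4 π bond(s) = 5.)

5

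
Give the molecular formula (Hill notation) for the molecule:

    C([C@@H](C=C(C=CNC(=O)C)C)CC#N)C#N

C12H15N3O

Heavy atoms from the SMILES: 12 C, 3 N, 1 O.
Implicit hydrogens by atom environment:
  4 × C: 1 H each → 4
  4 × C: no H
  2 × C: 3 H each → 6
  2 × C: 2 H each → 4
  2 × N: no H
  1 × N: 1 H
  1 × O: no H
  Total hydrogens = 15.
Molecular formula: C12H15N3O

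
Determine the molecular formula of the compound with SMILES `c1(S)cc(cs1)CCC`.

C7H10S2

Heavy atoms from the SMILES: 7 C, 2 S.
Implicit hydrogens by atom environment:
  2 × C: 2 H each → 4
  2 × C (aromatic): 1 H each → 2
  2 × C (aromatic): no H
  1 × C: 3 H
  1 × S: 1 H
  1 × S (aromatic): no H
  Total hydrogens = 10.
Molecular formula: C7H10S2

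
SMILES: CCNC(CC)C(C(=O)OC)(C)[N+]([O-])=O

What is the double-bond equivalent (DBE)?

Molecular formula from the SMILES: C9H18N2O4.
DoU = (2C + 2 + N − H − X)/2 = (2·9 + 2 + 2 − 18 − 0)/2 = 4/2 = 2.
(Structurally: 0 ring(s) + 2 π bond(s) = 2.)

2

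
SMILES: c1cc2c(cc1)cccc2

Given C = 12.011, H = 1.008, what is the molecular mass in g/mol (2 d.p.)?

Molecular formula: C10H8.
M = 10×12.011 + 8×1.008 = 128.17 g/mol.

128.17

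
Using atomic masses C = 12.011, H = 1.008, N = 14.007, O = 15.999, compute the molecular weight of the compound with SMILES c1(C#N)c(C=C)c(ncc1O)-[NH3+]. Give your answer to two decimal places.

162.17

Molecular formula: C8H8N3O+.
M = 8×12.011 + 8×1.008 + 3×14.007 + 1×15.999 = 162.17 g/mol.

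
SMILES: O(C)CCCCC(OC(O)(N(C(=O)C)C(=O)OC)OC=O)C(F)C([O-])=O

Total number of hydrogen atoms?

Hydrogens are implicit in SMILES; fill each atom to its normal valence:
  8 × O: no H
  4 × C: 2 H each → 8
  4 × C: no H
  3 × C: 3 H each → 9
  3 × C: 1 H each → 3
  1 × F: no H
  1 × N: no H
  1 × O: 1 H
  1 × O (charge -1): no H
  Total hydrogens = 21.

21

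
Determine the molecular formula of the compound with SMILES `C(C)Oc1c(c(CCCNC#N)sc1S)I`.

Heavy atoms from the SMILES: 10 C, 1 I, 2 N, 1 O, 2 S.
Implicit hydrogens by atom environment:
  4 × C: 2 H each → 8
  4 × C (aromatic): no H
  1 × C: 3 H
  1 × C: no H
  1 × I: no H
  1 × N: 1 H
  1 × N: no H
  1 × O: no H
  1 × S: 1 H
  1 × S (aromatic): no H
  Total hydrogens = 13.
Molecular formula: C10H13IN2OS2

C10H13IN2OS2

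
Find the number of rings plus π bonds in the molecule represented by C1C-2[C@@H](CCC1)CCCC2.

2

Molecular formula from the SMILES: C10H18.
DoU = (2C + 2 + N − H − X)/2 = (2·10 + 2 + 0 − 18 − 0)/2 = 4/2 = 2.
(Structurally: 2 ring(s) + 0 π bond(s) = 2.)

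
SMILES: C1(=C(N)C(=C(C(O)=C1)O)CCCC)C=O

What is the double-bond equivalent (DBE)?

Molecular formula from the SMILES: C11H15NO3.
DoU = (2C + 2 + N − H − X)/2 = (2·11 + 2 + 1 − 15 − 0)/2 = 10/2 = 5.
(Structurally: 1 ring(s) + 4 π bond(s) = 5.)

5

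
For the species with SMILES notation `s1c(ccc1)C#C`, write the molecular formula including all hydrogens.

Heavy atoms from the SMILES: 6 C, 1 S.
Implicit hydrogens by atom environment:
  3 × C (aromatic): 1 H each → 3
  1 × C: 1 H
  1 × C (aromatic): no H
  1 × C: no H
  1 × S (aromatic): no H
  Total hydrogens = 4.
Molecular formula: C6H4S

C6H4S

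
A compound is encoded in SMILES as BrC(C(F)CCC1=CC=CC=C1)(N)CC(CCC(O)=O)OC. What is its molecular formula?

Heavy atoms from the SMILES: 1 Br, 16 C, 1 F, 1 N, 3 O.
Implicit hydrogens by atom environment:
  5 × C: 2 H each → 10
  5 × C (aromatic): 1 H each → 5
  2 × C: 1 H each → 2
  2 × C: no H
  2 × O: no H
  1 × Br: no H
  1 × C: 3 H
  1 × C (aromatic): no H
  1 × F: no H
  1 × N: 2 H
  1 × O: 1 H
  Total hydrogens = 23.
Molecular formula: C16H23BrFNO3

C16H23BrFNO3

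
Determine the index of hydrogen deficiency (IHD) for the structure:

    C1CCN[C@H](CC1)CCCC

Molecular formula from the SMILES: C10H21N.
DoU = (2C + 2 + N − H − X)/2 = (2·10 + 2 + 1 − 21 − 0)/2 = 2/2 = 1.
(Structurally: 1 ring(s) + 0 π bond(s) = 1.)

1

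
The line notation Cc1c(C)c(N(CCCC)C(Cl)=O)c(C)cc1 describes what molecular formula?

C14H20ClNO

Heavy atoms from the SMILES: 14 C, 1 Cl, 1 N, 1 O.
Implicit hydrogens by atom environment:
  4 × C: 3 H each → 12
  4 × C (aromatic): no H
  3 × C: 2 H each → 6
  2 × C (aromatic): 1 H each → 2
  1 × C: no H
  1 × Cl: no H
  1 × N: no H
  1 × O: no H
  Total hydrogens = 20.
Molecular formula: C14H20ClNO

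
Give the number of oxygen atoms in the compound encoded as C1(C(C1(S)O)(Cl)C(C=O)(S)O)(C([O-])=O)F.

The symbol for oxygen appears 5 times in the SMILES.

5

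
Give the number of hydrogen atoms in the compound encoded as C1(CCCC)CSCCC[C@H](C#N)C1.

Hydrogens are implicit in SMILES; fill each atom to its normal valence:
  8 × C: 2 H each → 16
  2 × C: 1 H each → 2
  1 × C: 3 H
  1 × C: no H
  1 × N: no H
  1 × S: no H
  Total hydrogens = 21.

21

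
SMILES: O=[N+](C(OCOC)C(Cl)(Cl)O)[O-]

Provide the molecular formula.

Heavy atoms from the SMILES: 4 C, 2 Cl, 1 N, 5 O.
Implicit hydrogens by atom environment:
  3 × O: no H
  2 × Cl: no H
  1 × C: 3 H
  1 × C: 2 H
  1 × C: 1 H
  1 × C: no H
  1 × N (charge +1): no H
  1 × O: 1 H
  1 × O (charge -1): no H
  Total hydrogens = 7.
Molecular formula: C4H7Cl2NO5

C4H7Cl2NO5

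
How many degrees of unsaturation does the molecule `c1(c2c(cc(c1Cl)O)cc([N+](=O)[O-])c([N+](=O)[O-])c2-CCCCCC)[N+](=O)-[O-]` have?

10

Molecular formula from the SMILES: C16H16ClN3O7.
DoU = (2C + 2 + N − H − X)/2 = (2·16 + 2 + 3 − 16 − 1)/2 = 20/2 = 10.
(Structurally: 2 ring(s) + 8 π bond(s) = 10.)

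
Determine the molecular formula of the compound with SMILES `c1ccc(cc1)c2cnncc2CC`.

C12H12N2

Heavy atoms from the SMILES: 12 C, 2 N.
Implicit hydrogens by atom environment:
  7 × C (aromatic): 1 H each → 7
  3 × C (aromatic): no H
  2 × N (aromatic): no H
  1 × C: 3 H
  1 × C: 2 H
  Total hydrogens = 12.
Molecular formula: C12H12N2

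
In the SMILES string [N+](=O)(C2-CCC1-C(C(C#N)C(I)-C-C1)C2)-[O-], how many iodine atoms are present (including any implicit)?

1

The symbol for iodine appears 1 time in the SMILES.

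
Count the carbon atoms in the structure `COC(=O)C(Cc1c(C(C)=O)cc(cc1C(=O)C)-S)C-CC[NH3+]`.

The symbol for carbon appears 17 times in the SMILES. Lowercase c denotes aromatic carbon and counts toward C.

17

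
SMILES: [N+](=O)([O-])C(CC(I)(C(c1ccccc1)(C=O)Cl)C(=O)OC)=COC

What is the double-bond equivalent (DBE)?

8

Molecular formula from the SMILES: C15H15ClINO6.
DoU = (2C + 2 + N − H − X)/2 = (2·15 + 2 + 1 − 15 − 2)/2 = 16/2 = 8.
(Structurally: 1 ring(s) + 7 π bond(s) = 8.)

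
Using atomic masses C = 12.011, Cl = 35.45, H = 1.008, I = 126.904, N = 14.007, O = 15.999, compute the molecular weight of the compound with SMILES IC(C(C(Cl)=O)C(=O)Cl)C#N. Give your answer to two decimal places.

305.88

Molecular formula: C5H2Cl2INO2.
M = 5×12.011 + 2×35.45 + 2×1.008 + 1×126.904 + 1×14.007 + 2×15.999 = 305.88 g/mol.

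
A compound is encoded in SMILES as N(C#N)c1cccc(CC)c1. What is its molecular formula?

Heavy atoms from the SMILES: 9 C, 2 N.
Implicit hydrogens by atom environment:
  4 × C (aromatic): 1 H each → 4
  2 × C (aromatic): no H
  1 × C: 3 H
  1 × C: 2 H
  1 × C: no H
  1 × N: 1 H
  1 × N: no H
  Total hydrogens = 10.
Molecular formula: C9H10N2

C9H10N2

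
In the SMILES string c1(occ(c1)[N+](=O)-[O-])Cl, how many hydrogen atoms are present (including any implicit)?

2

Hydrogens are implicit in SMILES; fill each atom to its normal valence:
  2 × C (aromatic): 1 H each → 2
  2 × C (aromatic): no H
  1 × Cl: no H
  1 × N (charge +1): no H
  1 × O (aromatic): no H
  1 × O: no H
  1 × O (charge -1): no H
  Total hydrogens = 2.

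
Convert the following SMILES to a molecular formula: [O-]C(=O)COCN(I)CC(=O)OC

Heavy atoms from the SMILES: 6 C, 1 I, 1 N, 5 O.
Implicit hydrogens by atom environment:
  4 × O: no H
  3 × C: 2 H each → 6
  2 × C: no H
  1 × C: 3 H
  1 × I: no H
  1 × N: no H
  1 × O (charge -1): no H
  Total hydrogens = 9.
Net charge -1.
Molecular formula: C6H9INO5-

C6H9INO5-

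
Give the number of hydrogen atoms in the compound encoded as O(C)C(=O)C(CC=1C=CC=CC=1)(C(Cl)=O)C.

13

Hydrogens are implicit in SMILES; fill each atom to its normal valence:
  5 × C (aromatic): 1 H each → 5
  3 × C: no H
  3 × O: no H
  2 × C: 3 H each → 6
  1 × C: 2 H
  1 × C (aromatic): no H
  1 × Cl: no H
  Total hydrogens = 13.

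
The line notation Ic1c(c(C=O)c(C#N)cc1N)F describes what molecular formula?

Heavy atoms from the SMILES: 8 C, 1 F, 1 I, 2 N, 1 O.
Implicit hydrogens by atom environment:
  5 × C (aromatic): no H
  1 × C (aromatic): 1 H
  1 × C: 1 H
  1 × C: no H
  1 × F: no H
  1 × I: no H
  1 × N: 2 H
  1 × N: no H
  1 × O: no H
  Total hydrogens = 4.
Molecular formula: C8H4FIN2O

C8H4FIN2O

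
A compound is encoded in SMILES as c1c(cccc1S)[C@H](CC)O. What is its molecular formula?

Heavy atoms from the SMILES: 9 C, 1 O, 1 S.
Implicit hydrogens by atom environment:
  4 × C (aromatic): 1 H each → 4
  2 × C (aromatic): no H
  1 × C: 3 H
  1 × C: 2 H
  1 × C: 1 H
  1 × O: 1 H
  1 × S: 1 H
  Total hydrogens = 12.
Molecular formula: C9H12OS

C9H12OS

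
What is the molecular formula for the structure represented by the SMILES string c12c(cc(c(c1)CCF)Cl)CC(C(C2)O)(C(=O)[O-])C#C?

C15H13ClFO3-

Heavy atoms from the SMILES: 15 C, 1 Cl, 1 F, 3 O.
Implicit hydrogens by atom environment:
  4 × C: 2 H each → 8
  4 × C (aromatic): no H
  3 × C: no H
  2 × C (aromatic): 1 H each → 2
  2 × C: 1 H each → 2
  1 × Cl: no H
  1 × F: no H
  1 × O: 1 H
  1 × O: no H
  1 × O (charge -1): no H
  Total hydrogens = 13.
Net charge -1.
Molecular formula: C15H13ClFO3-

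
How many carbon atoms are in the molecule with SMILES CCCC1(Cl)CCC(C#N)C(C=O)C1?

The symbol for carbon appears 11 times in the SMILES. (Cl is a single chlorine, not C + l.)

11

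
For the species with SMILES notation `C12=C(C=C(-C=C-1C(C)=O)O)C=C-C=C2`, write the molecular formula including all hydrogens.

Heavy atoms from the SMILES: 12 C, 2 O.
Implicit hydrogens by atom environment:
  6 × C (aromatic): 1 H each → 6
  4 × C (aromatic): no H
  1 × C: 3 H
  1 × C: no H
  1 × O: 1 H
  1 × O: no H
  Total hydrogens = 10.
Molecular formula: C12H10O2

C12H10O2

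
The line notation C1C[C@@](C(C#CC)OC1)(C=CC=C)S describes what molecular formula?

Heavy atoms from the SMILES: 12 C, 1 O, 1 S.
Implicit hydrogens by atom environment:
  4 × C: 2 H each → 8
  4 × C: 1 H each → 4
  3 × C: no H
  1 × C: 3 H
  1 × O: no H
  1 × S: 1 H
  Total hydrogens = 16.
Molecular formula: C12H16OS

C12H16OS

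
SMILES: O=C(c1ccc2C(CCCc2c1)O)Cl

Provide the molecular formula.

C11H11ClO2

Heavy atoms from the SMILES: 11 C, 1 Cl, 2 O.
Implicit hydrogens by atom environment:
  3 × C: 2 H each → 6
  3 × C (aromatic): 1 H each → 3
  3 × C (aromatic): no H
  1 × C: 1 H
  1 × C: no H
  1 × Cl: no H
  1 × O: 1 H
  1 × O: no H
  Total hydrogens = 11.
Molecular formula: C11H11ClO2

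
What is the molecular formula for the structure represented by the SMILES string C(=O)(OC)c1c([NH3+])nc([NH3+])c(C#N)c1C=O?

Heavy atoms from the SMILES: 9 C, 4 N, 3 O.
Implicit hydrogens by atom environment:
  5 × C (aromatic): no H
  3 × O: no H
  2 × C: no H
  2 × N (charge +1): 3 H each → 6
  1 × C: 3 H
  1 × C: 1 H
  1 × N (aromatic): no H
  1 × N: no H
  Total hydrogens = 10.
Net charge +2.
Molecular formula: [C9H10N4O3]2+

[C9H10N4O3]2+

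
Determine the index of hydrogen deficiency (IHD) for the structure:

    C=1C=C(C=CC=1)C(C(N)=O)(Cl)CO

Molecular formula from the SMILES: C9H10ClNO2.
DoU = (2C + 2 + N − H − X)/2 = (2·9 + 2 + 1 − 10 − 1)/2 = 10/2 = 5.
(Structurally: 1 ring(s) + 4 π bond(s) = 5.)

5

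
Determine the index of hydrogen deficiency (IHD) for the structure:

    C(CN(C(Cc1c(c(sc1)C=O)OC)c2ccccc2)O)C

8

Molecular formula from the SMILES: C17H21NO3S.
DoU = (2C + 2 + N − H − X)/2 = (2·17 + 2 + 1 − 21 − 0)/2 = 16/2 = 8.
(Structurally: 2 ring(s) + 6 π bond(s) = 8.)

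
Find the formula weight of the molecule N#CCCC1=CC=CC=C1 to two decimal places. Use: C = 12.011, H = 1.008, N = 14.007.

Molecular formula: C9H9N.
M = 9×12.011 + 9×1.008 + 1×14.007 = 131.18 g/mol.

131.18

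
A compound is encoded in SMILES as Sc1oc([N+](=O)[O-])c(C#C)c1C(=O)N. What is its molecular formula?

Heavy atoms from the SMILES: 7 C, 2 N, 4 O, 1 S.
Implicit hydrogens by atom environment:
  4 × C (aromatic): no H
  2 × C: no H
  2 × O: no H
  1 × C: 1 H
  1 × N: 2 H
  1 × N (charge +1): no H
  1 × O (aromatic): no H
  1 × O (charge -1): no H
  1 × S: 1 H
  Total hydrogens = 4.
Molecular formula: C7H4N2O4S

C7H4N2O4S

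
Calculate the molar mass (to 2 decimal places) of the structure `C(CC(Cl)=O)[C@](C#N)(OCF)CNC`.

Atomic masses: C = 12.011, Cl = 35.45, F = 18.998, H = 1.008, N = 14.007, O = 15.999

222.64

Molecular formula: C8H12ClFN2O2.
M = 8×12.011 + 1×35.45 + 1×18.998 + 12×1.008 + 2×14.007 + 2×15.999 = 222.64 g/mol.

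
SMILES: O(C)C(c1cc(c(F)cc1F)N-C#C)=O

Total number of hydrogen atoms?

Hydrogens are implicit in SMILES; fill each atom to its normal valence:
  4 × C (aromatic): no H
  2 × C (aromatic): 1 H each → 2
  2 × C: no H
  2 × F: no H
  2 × O: no H
  1 × C: 3 H
  1 × C: 1 H
  1 × N: 1 H
  Total hydrogens = 7.

7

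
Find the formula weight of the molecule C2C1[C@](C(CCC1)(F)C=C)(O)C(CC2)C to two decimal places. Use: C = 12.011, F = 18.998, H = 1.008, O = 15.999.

Molecular formula: C13H21FO.
M = 13×12.011 + 1×18.998 + 21×1.008 + 1×15.999 = 212.31 g/mol.

212.31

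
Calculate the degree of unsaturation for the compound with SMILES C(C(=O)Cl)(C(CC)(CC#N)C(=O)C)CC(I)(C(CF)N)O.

4

Molecular formula from the SMILES: C13H19ClFIN2O3.
DoU = (2C + 2 + N − H − X)/2 = (2·13 + 2 + 2 − 19 − 3)/2 = 8/2 = 4.
(Structurally: 0 ring(s) + 4 π bond(s) = 4.)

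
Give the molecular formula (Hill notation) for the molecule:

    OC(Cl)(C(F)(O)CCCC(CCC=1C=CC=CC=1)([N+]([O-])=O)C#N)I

C15H17ClFIN2O4

Heavy atoms from the SMILES: 15 C, 1 Cl, 1 F, 1 I, 2 N, 4 O.
Implicit hydrogens by atom environment:
  5 × C: 2 H each → 10
  5 × C (aromatic): 1 H each → 5
  4 × C: no H
  2 × O: 1 H each → 2
  1 × C (aromatic): no H
  1 × Cl: no H
  1 × F: no H
  1 × I: no H
  1 × N: no H
  1 × N (charge +1): no H
  1 × O: no H
  1 × O (charge -1): no H
  Total hydrogens = 17.
Molecular formula: C15H17ClFIN2O4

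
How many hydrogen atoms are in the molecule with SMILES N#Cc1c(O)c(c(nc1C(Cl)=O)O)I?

2

Hydrogens are implicit in SMILES; fill each atom to its normal valence:
  5 × C (aromatic): no H
  2 × C: no H
  2 × O: 1 H each → 2
  1 × Cl: no H
  1 × I: no H
  1 × N (aromatic): no H
  1 × N: no H
  1 × O: no H
  Total hydrogens = 2.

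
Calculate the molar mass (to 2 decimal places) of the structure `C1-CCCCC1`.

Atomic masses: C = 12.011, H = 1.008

84.16

Molecular formula: C6H12.
M = 6×12.011 + 12×1.008 = 84.16 g/mol.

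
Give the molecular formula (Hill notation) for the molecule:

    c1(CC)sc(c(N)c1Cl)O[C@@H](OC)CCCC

Heavy atoms from the SMILES: 12 C, 1 Cl, 1 N, 2 O, 1 S.
Implicit hydrogens by atom environment:
  4 × C: 2 H each → 8
  4 × C (aromatic): no H
  3 × C: 3 H each → 9
  2 × O: no H
  1 × C: 1 H
  1 × Cl: no H
  1 × N: 2 H
  1 × S (aromatic): no H
  Total hydrogens = 20.
Molecular formula: C12H20ClNO2S

C12H20ClNO2S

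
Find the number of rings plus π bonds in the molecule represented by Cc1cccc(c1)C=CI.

5

Molecular formula from the SMILES: C9H9I.
DoU = (2C + 2 + N − H − X)/2 = (2·9 + 2 + 0 − 9 − 1)/2 = 10/2 = 5.
(Structurally: 1 ring(s) + 4 π bond(s) = 5.)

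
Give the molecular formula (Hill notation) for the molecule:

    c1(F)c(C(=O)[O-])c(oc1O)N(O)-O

C5H3FNO6-

Heavy atoms from the SMILES: 5 C, 1 F, 1 N, 6 O.
Implicit hydrogens by atom environment:
  4 × C (aromatic): no H
  3 × O: 1 H each → 3
  1 × C: no H
  1 × F: no H
  1 × N: no H
  1 × O (aromatic): no H
  1 × O: no H
  1 × O (charge -1): no H
  Total hydrogens = 3.
Net charge -1.
Molecular formula: C5H3FNO6-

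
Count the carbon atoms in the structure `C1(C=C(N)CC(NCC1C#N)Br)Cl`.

8

The symbol for carbon appears 8 times in the SMILES. (Cl is a single chlorine, not C + l.)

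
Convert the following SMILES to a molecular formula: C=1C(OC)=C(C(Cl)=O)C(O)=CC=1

C8H7ClO3

Heavy atoms from the SMILES: 8 C, 1 Cl, 3 O.
Implicit hydrogens by atom environment:
  3 × C (aromatic): 1 H each → 3
  3 × C (aromatic): no H
  2 × O: no H
  1 × C: 3 H
  1 × C: no H
  1 × Cl: no H
  1 × O: 1 H
  Total hydrogens = 7.
Molecular formula: C8H7ClO3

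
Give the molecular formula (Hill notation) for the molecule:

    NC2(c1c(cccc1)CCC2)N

Heavy atoms from the SMILES: 10 C, 2 N.
Implicit hydrogens by atom environment:
  4 × C (aromatic): 1 H each → 4
  3 × C: 2 H each → 6
  2 × C (aromatic): no H
  2 × N: 2 H each → 4
  1 × C: no H
  Total hydrogens = 14.
Molecular formula: C10H14N2

C10H14N2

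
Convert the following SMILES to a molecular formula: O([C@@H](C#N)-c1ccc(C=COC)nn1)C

C10H11N3O2

Heavy atoms from the SMILES: 10 C, 3 N, 2 O.
Implicit hydrogens by atom environment:
  3 × C: 1 H each → 3
  2 × C: 3 H each → 6
  2 × C (aromatic): 1 H each → 2
  2 × C (aromatic): no H
  2 × N (aromatic): no H
  2 × O: no H
  1 × C: no H
  1 × N: no H
  Total hydrogens = 11.
Molecular formula: C10H11N3O2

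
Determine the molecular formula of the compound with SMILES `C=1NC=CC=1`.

Heavy atoms from the SMILES: 4 C, 1 N.
Implicit hydrogens by atom environment:
  4 × C (aromatic): 1 H each → 4
  1 × N (aromatic): 1 H
  Total hydrogens = 5.
Molecular formula: C4H5N

C4H5N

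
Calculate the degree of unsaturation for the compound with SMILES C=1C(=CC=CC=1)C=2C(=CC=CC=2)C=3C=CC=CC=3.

12

Molecular formula from the SMILES: C18H14.
DoU = (2C + 2 + N − H − X)/2 = (2·18 + 2 + 0 − 14 − 0)/2 = 24/2 = 12.
(Structurally: 3 ring(s) + 9 π bond(s) = 12.)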